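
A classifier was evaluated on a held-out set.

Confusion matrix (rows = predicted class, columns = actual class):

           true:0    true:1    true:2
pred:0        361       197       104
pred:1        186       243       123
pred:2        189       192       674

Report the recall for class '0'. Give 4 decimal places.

0.4905

Treat '0' as positive and all other classes as negative.
recall = TP/(TP+FN).
0: TP=361, FN=186+189=375 → 361/736 = 0.49049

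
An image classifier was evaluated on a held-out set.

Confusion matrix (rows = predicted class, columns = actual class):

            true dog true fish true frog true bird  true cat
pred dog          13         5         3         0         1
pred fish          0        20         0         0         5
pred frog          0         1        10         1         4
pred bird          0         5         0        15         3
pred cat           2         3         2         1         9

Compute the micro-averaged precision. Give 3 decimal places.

Micro-averaging pools counts across classes: ΣTP=67, ΣFP=36, ΣFN=36.
Micro-precision = TP/(TP+FP) on pooled counts = 0.650 (equals overall accuracy in single-label multiclass).

0.650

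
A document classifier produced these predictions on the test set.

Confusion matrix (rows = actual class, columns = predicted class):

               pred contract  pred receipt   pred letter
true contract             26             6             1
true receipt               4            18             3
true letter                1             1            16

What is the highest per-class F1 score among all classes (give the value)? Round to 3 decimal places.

Per-class F1 score (2·TP/(2·TP+FP+FN)):
  contract: TP=26, FP=4+1=5, FN=6+1=7 → 52/64 = 0.8125
  receipt: TP=18, FP=6+1=7, FN=4+3=7 → 36/50 = 0.7200
  letter: TP=16, FP=1+3=4, FN=1+1=2 → 32/38 = 0.8421
Highest is class 'letter' with F1 score = 0.842.

0.842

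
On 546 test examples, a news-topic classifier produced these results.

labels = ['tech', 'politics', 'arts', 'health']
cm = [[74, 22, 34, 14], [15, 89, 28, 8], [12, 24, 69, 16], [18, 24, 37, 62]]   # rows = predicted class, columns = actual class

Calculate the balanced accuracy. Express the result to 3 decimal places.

Balanced accuracy = mean of per-class recall.
  tech: recall = 74/119 = 0.6218
  politics: recall = 89/159 = 0.5597
  arts: recall = 69/168 = 0.4107
  health: recall = 62/100 = 0.6200
Mean = (0.6218 + 0.5597 + 0.4107 + 0.6200) / 4 = 0.553

0.553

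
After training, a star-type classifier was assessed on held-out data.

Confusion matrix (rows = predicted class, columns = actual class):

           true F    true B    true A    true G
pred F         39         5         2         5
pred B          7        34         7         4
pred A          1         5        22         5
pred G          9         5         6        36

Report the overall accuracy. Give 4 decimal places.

Accuracy = trace / total = (39+34+22+36=131) / 192 = 131/192 = 0.6823

0.6823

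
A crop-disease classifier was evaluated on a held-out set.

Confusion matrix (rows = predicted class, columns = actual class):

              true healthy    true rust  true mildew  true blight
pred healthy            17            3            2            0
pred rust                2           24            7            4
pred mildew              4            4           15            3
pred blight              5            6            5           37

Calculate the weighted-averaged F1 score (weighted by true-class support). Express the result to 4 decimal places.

Per-class F1 score (2·TP/(2·TP+FP+FN)):
  healthy: TP=17, FP=3+2+0=5, FN=2+4+5=11 → 34/50 = 0.68000
  rust: TP=24, FP=2+7+4=13, FN=3+4+6=13 → 48/74 = 0.64865
  mildew: TP=15, FP=4+4+3=11, FN=2+7+5=14 → 30/55 = 0.54545
  blight: TP=37, FP=5+6+5=16, FN=0+4+3=7 → 74/97 = 0.76289
Weighted-F1 score = Σ (supportᵢ/N)·F1 scoreᵢ with N=138: (28/138)·0.68000 + (37/138)·0.64865 + (29/138)·0.54545 + (44/138)·0.76289 = 0.6697

0.6697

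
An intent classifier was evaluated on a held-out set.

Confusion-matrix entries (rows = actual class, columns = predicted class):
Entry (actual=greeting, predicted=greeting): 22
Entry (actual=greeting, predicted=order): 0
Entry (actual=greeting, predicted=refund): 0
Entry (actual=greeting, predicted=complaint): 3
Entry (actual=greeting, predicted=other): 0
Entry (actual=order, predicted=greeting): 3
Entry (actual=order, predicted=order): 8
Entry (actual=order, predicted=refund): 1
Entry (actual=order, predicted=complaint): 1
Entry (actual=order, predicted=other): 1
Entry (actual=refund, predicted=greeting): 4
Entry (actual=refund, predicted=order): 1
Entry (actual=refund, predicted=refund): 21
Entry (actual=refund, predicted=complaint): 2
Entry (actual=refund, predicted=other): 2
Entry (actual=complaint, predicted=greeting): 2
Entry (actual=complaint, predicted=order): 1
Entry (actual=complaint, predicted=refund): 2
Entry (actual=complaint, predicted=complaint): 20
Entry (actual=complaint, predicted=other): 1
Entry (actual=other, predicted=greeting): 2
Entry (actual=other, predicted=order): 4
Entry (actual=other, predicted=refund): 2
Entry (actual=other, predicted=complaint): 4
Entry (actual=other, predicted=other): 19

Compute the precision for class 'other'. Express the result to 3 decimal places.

Take TP from the diagonal, FP from the rest of the 'other' prediction marginal, FN from the rest of the 'other' actual marginal.
precision = TP/(TP+FP).
other: TP=19, FP=0+1+2+1=4 → 19/23 = 0.8261

0.826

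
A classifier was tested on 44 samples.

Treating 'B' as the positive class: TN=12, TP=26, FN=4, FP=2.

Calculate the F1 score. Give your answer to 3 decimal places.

0.897

Precision = TP/(TP+FP) = 26/28 = 0.9286
Recall = TP/(TP+FN) = 26/30 = 0.8667
F1 = 2·TP/(2·TP+FP+FN) = 52/58 = 0.897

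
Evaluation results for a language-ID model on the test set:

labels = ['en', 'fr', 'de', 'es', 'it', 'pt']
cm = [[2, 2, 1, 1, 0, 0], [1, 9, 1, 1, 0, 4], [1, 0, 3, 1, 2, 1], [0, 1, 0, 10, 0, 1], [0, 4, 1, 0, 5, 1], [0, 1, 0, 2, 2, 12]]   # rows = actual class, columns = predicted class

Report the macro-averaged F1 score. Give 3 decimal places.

0.547

Per-class F1 score (2·TP/(2·TP+FP+FN)):
  en: TP=2, FP=1+1+0+0+0=2, FN=2+1+1+0+0=4 → 4/10 = 0.4000
  fr: TP=9, FP=2+0+1+4+1=8, FN=1+1+1+0+4=7 → 18/33 = 0.5455
  de: TP=3, FP=1+1+0+1+0=3, FN=1+0+1+2+1=5 → 6/14 = 0.4286
  es: TP=10, FP=1+1+1+0+2=5, FN=0+1+0+0+1=2 → 20/27 = 0.7407
  it: TP=5, FP=0+0+2+0+2=4, FN=0+4+1+0+1=6 → 10/20 = 0.5000
  pt: TP=12, FP=0+4+1+1+1=7, FN=0+1+0+2+2=5 → 24/36 = 0.6667
Macro-F1 score = mean = (0.4000 + 0.5455 + 0.4286 + 0.7407 + 0.5000 + 0.6667) / 6 = 0.547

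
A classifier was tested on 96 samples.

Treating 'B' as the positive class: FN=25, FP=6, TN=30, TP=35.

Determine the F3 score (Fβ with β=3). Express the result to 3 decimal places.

0.602

Fβ = (1+β²)·TP / ((1+β²)·TP + β²·FN + FP), with β²=9
= 10·35 / (10·35 + 9·25 + 6) = 0.602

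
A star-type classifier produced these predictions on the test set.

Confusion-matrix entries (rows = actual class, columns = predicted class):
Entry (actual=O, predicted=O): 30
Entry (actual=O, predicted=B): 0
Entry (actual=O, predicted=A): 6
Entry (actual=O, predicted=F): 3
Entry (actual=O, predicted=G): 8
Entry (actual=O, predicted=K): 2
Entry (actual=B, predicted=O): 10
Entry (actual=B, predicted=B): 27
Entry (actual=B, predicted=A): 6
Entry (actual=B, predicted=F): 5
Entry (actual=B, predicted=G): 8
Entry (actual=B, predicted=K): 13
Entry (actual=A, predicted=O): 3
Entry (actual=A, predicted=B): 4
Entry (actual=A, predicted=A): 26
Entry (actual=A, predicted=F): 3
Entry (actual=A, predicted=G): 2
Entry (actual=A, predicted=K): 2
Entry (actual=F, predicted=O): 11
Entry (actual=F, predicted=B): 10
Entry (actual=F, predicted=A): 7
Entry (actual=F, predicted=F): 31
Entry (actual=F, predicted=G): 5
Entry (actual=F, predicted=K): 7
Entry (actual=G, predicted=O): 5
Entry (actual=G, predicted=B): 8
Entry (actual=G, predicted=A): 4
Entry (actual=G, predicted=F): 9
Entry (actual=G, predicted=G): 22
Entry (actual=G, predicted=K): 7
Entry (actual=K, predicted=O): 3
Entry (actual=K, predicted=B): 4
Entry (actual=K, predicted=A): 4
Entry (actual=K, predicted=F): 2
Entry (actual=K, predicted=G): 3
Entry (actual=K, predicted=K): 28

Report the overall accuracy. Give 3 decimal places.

Accuracy = trace / total = (30+27+26+31+22+28=164) / 328 = 164/328 = 0.500

0.500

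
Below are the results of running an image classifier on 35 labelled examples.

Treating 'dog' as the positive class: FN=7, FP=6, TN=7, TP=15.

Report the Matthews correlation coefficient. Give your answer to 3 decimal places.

0.217

MCC = (TP·TN − FP·FN) / √((TP+FP)(TP+FN)(TN+FP)(TN+FN))
Numerator = 15·7 − 6·7 = 63
Denominator = √(21·22·13·14) = √84084 = 289.9724
MCC = 63 / 289.9724 = 0.217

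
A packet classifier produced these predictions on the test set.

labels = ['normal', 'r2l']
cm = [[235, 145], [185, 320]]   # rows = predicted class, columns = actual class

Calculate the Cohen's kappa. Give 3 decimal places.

0.249

Observed agreement pₒ = trace/N = 555/885 = 0.6271
Expected agreement pₑ = Σ (rowᵢ·colᵢ)/N² = (420·380 + 465·505)/885² = 0.5036
κ = (pₒ − pₑ)/(1 − pₑ) = (0.6271 − 0.5036)/(1 − 0.5036) = 0.249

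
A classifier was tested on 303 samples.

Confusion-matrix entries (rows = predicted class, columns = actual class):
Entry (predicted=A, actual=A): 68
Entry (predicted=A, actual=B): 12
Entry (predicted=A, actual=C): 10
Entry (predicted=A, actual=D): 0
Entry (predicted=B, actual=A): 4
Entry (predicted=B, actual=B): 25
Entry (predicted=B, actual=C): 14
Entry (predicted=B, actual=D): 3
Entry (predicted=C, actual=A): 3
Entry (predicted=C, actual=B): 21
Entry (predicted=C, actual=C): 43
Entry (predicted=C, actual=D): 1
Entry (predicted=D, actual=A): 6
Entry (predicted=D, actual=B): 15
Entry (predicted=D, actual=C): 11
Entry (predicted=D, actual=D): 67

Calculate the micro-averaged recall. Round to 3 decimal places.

0.670

Micro-averaging pools counts across classes: ΣTP=203, ΣFP=100, ΣFN=100.
Micro-recall = TP/(TP+FN) on pooled counts = 0.670 (equals overall accuracy in single-label multiclass).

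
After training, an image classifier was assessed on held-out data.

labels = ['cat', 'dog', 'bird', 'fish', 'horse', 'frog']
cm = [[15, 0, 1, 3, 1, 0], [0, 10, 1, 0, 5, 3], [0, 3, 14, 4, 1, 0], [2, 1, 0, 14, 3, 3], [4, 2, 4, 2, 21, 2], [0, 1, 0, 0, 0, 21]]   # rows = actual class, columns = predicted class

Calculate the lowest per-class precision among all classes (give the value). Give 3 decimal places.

Per-class precision (TP/(TP+FP)):
  cat: TP=15, FP=0+0+2+4+0=6 → 15/21 = 0.7143
  dog: TP=10, FP=0+3+1+2+1=7 → 10/17 = 0.5882
  bird: TP=14, FP=1+1+0+4+0=6 → 14/20 = 0.7000
  fish: TP=14, FP=3+0+4+2+0=9 → 14/23 = 0.6087
  horse: TP=21, FP=1+5+1+3+0=10 → 21/31 = 0.6774
  frog: TP=21, FP=0+3+0+3+2=8 → 21/29 = 0.7241
Lowest is class 'dog' with precision = 0.588.

0.588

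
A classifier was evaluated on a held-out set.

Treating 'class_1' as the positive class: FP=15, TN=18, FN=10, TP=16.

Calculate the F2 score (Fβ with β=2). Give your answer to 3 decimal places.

Fβ = (1+β²)·TP / ((1+β²)·TP + β²·FN + FP), with β²=4
= 5·16 / (5·16 + 4·10 + 15) = 0.593

0.593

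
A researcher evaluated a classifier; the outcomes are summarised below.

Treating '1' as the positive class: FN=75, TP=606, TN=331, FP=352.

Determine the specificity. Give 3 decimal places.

Specificity = TN/(TN+FP) = 331/(331+352) = 0.485

0.485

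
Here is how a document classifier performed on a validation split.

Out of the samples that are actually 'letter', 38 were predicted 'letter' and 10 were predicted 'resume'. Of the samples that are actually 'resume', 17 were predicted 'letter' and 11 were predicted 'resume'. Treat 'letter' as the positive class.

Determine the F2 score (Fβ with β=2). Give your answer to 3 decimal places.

0.769

Fβ = (1+β²)·TP / ((1+β²)·TP + β²·FN + FP), with β²=4
= 5·38 / (5·38 + 4·10 + 17) = 0.769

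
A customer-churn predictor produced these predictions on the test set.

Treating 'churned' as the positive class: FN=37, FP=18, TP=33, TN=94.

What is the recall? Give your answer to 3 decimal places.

0.471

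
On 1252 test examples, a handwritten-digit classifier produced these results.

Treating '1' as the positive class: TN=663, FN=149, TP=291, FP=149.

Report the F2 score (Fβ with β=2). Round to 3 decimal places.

Fβ = (1+β²)·TP / ((1+β²)·TP + β²·FN + FP), with β²=4
= 5·291 / (5·291 + 4·149 + 149) = 0.661

0.661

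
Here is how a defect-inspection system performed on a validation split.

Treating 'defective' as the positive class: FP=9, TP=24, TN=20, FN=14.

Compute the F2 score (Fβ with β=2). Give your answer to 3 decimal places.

Fβ = (1+β²)·TP / ((1+β²)·TP + β²·FN + FP), with β²=4
= 5·24 / (5·24 + 4·14 + 9) = 0.649

0.649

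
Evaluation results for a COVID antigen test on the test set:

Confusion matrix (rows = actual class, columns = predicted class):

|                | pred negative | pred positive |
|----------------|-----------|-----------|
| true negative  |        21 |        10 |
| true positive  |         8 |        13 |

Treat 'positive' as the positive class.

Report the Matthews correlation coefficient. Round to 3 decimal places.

MCC = (TP·TN − FP·FN) / √((TP+FP)(TP+FN)(TN+FP)(TN+FN))
Numerator = 13·21 − 10·8 = 193
Denominator = √(23·21·31·29) = √434217 = 658.9514
MCC = 193 / 658.9514 = 0.293

0.293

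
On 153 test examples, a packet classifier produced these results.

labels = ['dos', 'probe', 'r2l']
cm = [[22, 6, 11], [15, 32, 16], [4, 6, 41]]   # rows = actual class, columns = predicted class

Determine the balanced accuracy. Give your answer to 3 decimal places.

Balanced accuracy = mean of per-class recall.
  dos: recall = 22/39 = 0.5641
  probe: recall = 32/63 = 0.5079
  r2l: recall = 41/51 = 0.8039
Mean = (0.5641 + 0.5079 + 0.8039) / 3 = 0.625

0.625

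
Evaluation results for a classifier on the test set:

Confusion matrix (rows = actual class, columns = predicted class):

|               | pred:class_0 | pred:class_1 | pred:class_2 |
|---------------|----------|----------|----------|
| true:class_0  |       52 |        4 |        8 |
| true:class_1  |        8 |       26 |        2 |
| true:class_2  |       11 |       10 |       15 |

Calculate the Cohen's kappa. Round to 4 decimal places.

Observed agreement pₒ = trace/N = 93/136 = 0.68382
Expected agreement pₑ = Σ (rowᵢ·colᵢ)/N² = (64·71 + 36·40 + 36·25)/136² = 0.37219
κ = (pₒ − pₑ)/(1 − pₑ) = (0.68382 − 0.37219)/(1 − 0.37219) = 0.4964

0.4964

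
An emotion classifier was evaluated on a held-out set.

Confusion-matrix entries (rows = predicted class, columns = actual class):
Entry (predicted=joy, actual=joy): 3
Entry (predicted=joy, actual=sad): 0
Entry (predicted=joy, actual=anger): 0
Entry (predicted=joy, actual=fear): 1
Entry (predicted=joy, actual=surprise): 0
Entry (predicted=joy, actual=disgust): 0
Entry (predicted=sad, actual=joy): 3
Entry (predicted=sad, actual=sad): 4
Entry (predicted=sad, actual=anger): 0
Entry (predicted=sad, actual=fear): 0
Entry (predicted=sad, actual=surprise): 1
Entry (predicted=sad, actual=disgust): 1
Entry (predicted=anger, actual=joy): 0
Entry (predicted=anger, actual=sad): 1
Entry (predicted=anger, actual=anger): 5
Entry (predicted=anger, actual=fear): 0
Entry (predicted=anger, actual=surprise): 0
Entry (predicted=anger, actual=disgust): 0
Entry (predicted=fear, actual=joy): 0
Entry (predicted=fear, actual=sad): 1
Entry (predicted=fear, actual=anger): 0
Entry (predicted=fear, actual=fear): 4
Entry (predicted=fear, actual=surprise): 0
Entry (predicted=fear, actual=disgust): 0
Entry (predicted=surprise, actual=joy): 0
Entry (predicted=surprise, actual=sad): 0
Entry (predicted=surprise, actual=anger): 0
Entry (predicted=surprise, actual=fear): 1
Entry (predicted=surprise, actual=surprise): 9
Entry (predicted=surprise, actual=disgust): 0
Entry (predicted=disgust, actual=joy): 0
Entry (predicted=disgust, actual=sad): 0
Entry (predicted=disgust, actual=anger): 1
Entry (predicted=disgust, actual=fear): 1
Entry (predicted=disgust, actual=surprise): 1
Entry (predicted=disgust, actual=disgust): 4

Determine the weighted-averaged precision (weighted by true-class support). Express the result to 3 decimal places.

0.744

Per-class precision (TP/(TP+FP)):
  joy: TP=3, FP=0+0+1+0+0=1 → 3/4 = 0.7500
  sad: TP=4, FP=3+0+0+1+1=5 → 4/9 = 0.4444
  anger: TP=5, FP=0+1+0+0+0=1 → 5/6 = 0.8333
  fear: TP=4, FP=0+1+0+0+0=1 → 4/5 = 0.8000
  surprise: TP=9, FP=0+0+0+1+0=1 → 9/10 = 0.9000
  disgust: TP=4, FP=0+0+1+1+1=3 → 4/7 = 0.5714
Weighted-precision = Σ (supportᵢ/N)·precisionᵢ with N=41: (6/41)·0.7500 + (6/41)·0.4444 + (6/41)·0.8333 + (7/41)·0.8000 + (11/41)·0.9000 + (5/41)·0.5714 = 0.744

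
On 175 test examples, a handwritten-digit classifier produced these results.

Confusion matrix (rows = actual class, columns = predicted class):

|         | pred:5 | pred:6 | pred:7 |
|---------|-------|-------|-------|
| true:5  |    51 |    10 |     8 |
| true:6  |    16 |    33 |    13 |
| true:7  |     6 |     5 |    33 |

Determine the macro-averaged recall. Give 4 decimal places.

0.6738

Per-class recall (TP/(TP+FN)):
  5: TP=51, FN=10+8=18 → 51/69 = 0.73913
  6: TP=33, FN=16+13=29 → 33/62 = 0.53226
  7: TP=33, FN=6+5=11 → 33/44 = 0.75000
Macro-recall = mean = (0.73913 + 0.53226 + 0.75000) / 3 = 0.6738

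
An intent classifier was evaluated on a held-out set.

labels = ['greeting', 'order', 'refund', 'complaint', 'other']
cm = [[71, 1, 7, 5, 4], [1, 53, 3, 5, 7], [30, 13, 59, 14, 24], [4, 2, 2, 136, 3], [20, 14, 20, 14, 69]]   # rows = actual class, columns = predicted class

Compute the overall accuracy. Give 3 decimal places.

0.668

Accuracy = trace / total = (71+53+59+136+69=388) / 581 = 388/581 = 0.668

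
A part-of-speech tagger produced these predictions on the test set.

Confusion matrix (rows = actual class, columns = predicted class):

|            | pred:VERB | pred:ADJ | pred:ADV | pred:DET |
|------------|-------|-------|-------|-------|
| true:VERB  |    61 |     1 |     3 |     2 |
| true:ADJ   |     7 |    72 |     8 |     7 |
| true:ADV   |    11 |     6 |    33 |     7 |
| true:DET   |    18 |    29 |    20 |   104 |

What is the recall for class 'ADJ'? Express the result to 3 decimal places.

Take TP from the diagonal, FP from the rest of the 'ADJ' prediction marginal, FN from the rest of the 'ADJ' actual marginal.
recall = TP/(TP+FN).
ADJ: TP=72, FN=7+8+7=22 → 72/94 = 0.7660

0.766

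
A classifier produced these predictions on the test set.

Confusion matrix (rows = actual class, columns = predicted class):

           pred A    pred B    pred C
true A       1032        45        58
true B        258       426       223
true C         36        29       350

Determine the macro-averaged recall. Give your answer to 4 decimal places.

0.7408

Per-class recall (TP/(TP+FN)):
  A: TP=1032, FN=45+58=103 → 1032/1135 = 0.90925
  B: TP=426, FN=258+223=481 → 426/907 = 0.46968
  C: TP=350, FN=36+29=65 → 350/415 = 0.84337
Macro-recall = mean = (0.90925 + 0.46968 + 0.84337) / 3 = 0.7408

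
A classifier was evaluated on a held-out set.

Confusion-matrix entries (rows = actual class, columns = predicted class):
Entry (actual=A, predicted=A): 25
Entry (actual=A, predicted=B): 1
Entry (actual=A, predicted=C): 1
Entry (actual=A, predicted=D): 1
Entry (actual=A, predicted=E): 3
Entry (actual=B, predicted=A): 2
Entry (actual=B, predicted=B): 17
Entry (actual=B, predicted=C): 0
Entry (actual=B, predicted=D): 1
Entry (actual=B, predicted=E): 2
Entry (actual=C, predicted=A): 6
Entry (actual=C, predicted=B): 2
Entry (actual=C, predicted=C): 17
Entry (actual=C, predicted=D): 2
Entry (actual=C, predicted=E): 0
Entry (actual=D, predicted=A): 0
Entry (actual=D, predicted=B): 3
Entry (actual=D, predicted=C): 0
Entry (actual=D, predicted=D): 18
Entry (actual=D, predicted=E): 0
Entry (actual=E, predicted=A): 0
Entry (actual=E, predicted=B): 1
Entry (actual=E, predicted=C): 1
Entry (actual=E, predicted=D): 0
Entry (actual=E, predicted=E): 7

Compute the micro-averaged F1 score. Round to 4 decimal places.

0.7636

Micro-averaging pools counts across classes: ΣTP=84, ΣFP=26, ΣFN=26.
Micro-F1 score = 2·TP/(2·TP+FP+FN) on pooled counts = 0.7636 (equals overall accuracy in single-label multiclass).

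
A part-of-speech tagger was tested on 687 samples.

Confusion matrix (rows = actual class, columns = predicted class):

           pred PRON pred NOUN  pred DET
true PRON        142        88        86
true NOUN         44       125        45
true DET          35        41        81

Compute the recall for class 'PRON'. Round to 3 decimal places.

0.449

Treat 'PRON' as positive and all other classes as negative.
recall = TP/(TP+FN).
PRON: TP=142, FN=88+86=174 → 142/316 = 0.4494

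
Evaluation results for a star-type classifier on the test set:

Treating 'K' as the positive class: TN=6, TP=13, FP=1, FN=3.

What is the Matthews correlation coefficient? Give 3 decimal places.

MCC = (TP·TN − FP·FN) / √((TP+FP)(TP+FN)(TN+FP)(TN+FN))
Numerator = 13·6 − 1·3 = 75
Denominator = √(14·16·7·9) = √14112 = 118.7939
MCC = 75 / 118.7939 = 0.631

0.631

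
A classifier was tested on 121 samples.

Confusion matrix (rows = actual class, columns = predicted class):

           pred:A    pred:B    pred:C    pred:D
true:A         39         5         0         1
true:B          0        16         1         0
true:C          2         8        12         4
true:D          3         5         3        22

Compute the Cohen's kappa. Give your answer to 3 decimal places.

0.641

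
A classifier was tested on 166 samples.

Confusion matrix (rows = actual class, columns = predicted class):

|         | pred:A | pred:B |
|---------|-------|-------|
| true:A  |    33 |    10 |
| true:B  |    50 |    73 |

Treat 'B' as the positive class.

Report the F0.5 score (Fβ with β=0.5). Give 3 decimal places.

0.802

Fβ = (1+β²)·TP / ((1+β²)·TP + β²·FN + FP), with β²=1/4
= 1.25·73 / (1.25·73 + 0.25·50 + 10) = 0.802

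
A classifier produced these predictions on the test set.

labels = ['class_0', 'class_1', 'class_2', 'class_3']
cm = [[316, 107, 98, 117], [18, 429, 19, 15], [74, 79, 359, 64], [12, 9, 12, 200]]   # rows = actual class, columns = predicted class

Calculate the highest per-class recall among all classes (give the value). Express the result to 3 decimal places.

0.892

Per-class recall (TP/(TP+FN)):
  class_0: TP=316, FN=107+98+117=322 → 316/638 = 0.4953
  class_1: TP=429, FN=18+19+15=52 → 429/481 = 0.8919
  class_2: TP=359, FN=74+79+64=217 → 359/576 = 0.6233
  class_3: TP=200, FN=12+9+12=33 → 200/233 = 0.8584
Highest is class 'class_1' with recall = 0.892.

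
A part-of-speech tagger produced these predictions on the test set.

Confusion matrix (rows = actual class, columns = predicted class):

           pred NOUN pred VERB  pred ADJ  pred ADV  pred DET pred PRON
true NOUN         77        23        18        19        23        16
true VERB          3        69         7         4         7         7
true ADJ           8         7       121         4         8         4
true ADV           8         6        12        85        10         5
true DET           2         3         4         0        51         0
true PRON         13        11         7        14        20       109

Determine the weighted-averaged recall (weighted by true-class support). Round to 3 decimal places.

Per-class recall (TP/(TP+FN)):
  NOUN: TP=77, FN=23+18+19+23+16=99 → 77/176 = 0.4375
  VERB: TP=69, FN=3+7+4+7+7=28 → 69/97 = 0.7113
  ADJ: TP=121, FN=8+7+4+8+4=31 → 121/152 = 0.7961
  ADV: TP=85, FN=8+6+12+10+5=41 → 85/126 = 0.6746
  DET: TP=51, FN=2+3+4+0+0=9 → 51/60 = 0.8500
  PRON: TP=109, FN=13+11+7+14+20=65 → 109/174 = 0.6264
Weighted-recall = Σ (supportᵢ/N)·recallᵢ with N=785: (176/785)·0.4375 + (97/785)·0.7113 + (152/785)·0.7961 + (126/785)·0.6746 + (60/785)·0.8500 + (174/785)·0.6264 = 0.652

0.652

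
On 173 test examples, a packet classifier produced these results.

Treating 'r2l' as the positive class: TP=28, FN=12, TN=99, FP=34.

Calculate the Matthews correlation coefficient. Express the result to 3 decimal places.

0.391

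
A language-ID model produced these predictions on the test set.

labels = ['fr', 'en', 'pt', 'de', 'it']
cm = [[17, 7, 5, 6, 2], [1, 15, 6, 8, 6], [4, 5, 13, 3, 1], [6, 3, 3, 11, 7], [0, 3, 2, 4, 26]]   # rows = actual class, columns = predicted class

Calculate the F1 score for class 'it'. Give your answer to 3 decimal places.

0.675

Take TP from the diagonal, FP from the rest of the 'it' prediction marginal, FN from the rest of the 'it' actual marginal.
F1 score = 2·TP/(2·TP+FP+FN).
it: TP=26, FP=2+6+1+7=16, FN=0+3+2+4=9 → 52/77 = 0.6753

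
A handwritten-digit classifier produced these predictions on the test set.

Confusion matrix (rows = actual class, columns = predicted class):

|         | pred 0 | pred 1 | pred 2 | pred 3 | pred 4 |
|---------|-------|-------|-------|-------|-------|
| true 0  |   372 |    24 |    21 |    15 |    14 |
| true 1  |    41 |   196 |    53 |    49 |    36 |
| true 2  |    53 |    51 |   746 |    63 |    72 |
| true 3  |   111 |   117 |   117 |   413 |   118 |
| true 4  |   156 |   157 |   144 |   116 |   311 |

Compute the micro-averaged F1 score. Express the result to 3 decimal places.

Micro-averaging pools counts across classes: ΣTP=2038, ΣFP=1528, ΣFN=1528.
Micro-F1 score = 2·TP/(2·TP+FP+FN) on pooled counts = 0.572 (equals overall accuracy in single-label multiclass).

0.572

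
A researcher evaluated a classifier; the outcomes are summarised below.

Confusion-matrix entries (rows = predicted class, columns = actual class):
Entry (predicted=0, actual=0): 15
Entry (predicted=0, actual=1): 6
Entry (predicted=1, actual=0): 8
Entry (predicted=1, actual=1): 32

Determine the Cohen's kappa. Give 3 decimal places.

Observed agreement pₒ = trace/N = 47/61 = 0.7705
Expected agreement pₑ = Σ (rowᵢ·colᵢ)/N² = (23·21 + 38·40)/61² = 0.5383
κ = (pₒ − pₑ)/(1 − pₑ) = (0.7705 − 0.5383)/(1 − 0.5383) = 0.503

0.503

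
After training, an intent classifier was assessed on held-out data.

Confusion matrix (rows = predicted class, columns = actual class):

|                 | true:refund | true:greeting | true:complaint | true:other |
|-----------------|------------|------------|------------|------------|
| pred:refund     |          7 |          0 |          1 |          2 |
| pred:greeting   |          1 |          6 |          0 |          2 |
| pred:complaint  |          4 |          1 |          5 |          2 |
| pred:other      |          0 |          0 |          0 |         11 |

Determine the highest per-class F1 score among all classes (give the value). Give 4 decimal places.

0.7857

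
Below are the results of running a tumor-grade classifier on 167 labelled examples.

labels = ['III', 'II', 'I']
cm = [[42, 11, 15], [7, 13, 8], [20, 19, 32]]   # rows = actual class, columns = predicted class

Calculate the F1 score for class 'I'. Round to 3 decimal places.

0.508

F1 score = 2·TP/(2·TP+FP+FN).
I: TP=32, FP=15+8=23, FN=20+19=39 → 64/126 = 0.5079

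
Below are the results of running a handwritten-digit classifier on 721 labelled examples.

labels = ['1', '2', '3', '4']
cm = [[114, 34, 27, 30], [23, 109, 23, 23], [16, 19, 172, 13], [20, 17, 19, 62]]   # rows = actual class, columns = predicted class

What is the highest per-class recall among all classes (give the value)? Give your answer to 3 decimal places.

0.782

Per-class recall (TP/(TP+FN)):
  1: TP=114, FN=34+27+30=91 → 114/205 = 0.5561
  2: TP=109, FN=23+23+23=69 → 109/178 = 0.6124
  3: TP=172, FN=16+19+13=48 → 172/220 = 0.7818
  4: TP=62, FN=20+17+19=56 → 62/118 = 0.5254
Highest is class '3' with recall = 0.782.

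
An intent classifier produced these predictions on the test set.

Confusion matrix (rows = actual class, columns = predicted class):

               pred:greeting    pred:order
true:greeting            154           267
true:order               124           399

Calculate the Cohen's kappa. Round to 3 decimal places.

Observed agreement pₒ = trace/N = 553/944 = 0.5858
Expected agreement pₑ = Σ (rowᵢ·colᵢ)/N² = (421·278 + 523·666)/944² = 0.5222
κ = (pₒ − pₑ)/(1 − pₑ) = (0.5858 − 0.5222)/(1 − 0.5222) = 0.133

0.133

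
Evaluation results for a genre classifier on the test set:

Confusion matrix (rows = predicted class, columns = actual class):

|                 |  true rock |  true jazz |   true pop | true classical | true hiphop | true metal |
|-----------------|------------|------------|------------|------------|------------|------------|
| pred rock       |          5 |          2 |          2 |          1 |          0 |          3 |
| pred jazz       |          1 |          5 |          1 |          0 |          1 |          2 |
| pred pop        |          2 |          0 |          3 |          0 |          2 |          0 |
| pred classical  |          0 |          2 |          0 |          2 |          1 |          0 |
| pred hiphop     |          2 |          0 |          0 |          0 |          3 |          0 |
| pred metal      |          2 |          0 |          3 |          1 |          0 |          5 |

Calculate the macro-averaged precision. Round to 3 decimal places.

0.461

Per-class precision (TP/(TP+FP)):
  rock: TP=5, FP=2+2+1+0+3=8 → 5/13 = 0.3846
  jazz: TP=5, FP=1+1+0+1+2=5 → 5/10 = 0.5000
  pop: TP=3, FP=2+0+0+2+0=4 → 3/7 = 0.4286
  classical: TP=2, FP=0+2+0+1+0=3 → 2/5 = 0.4000
  hiphop: TP=3, FP=2+0+0+0+0=2 → 3/5 = 0.6000
  metal: TP=5, FP=2+0+3+1+0=6 → 5/11 = 0.4545
Macro-precision = mean = (0.3846 + 0.5000 + 0.4286 + 0.4000 + 0.6000 + 0.4545) / 6 = 0.461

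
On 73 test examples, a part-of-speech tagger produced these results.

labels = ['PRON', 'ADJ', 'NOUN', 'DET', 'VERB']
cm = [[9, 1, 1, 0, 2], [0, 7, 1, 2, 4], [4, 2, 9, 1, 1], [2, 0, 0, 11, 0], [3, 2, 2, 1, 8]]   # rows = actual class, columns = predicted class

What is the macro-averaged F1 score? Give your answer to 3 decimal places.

Per-class F1 score (2·TP/(2·TP+FP+FN)):
  PRON: TP=9, FP=0+4+2+3=9, FN=1+1+0+2=4 → 18/31 = 0.5806
  ADJ: TP=7, FP=1+2+0+2=5, FN=0+1+2+4=7 → 14/26 = 0.5385
  NOUN: TP=9, FP=1+1+0+2=4, FN=4+2+1+1=8 → 18/30 = 0.6000
  DET: TP=11, FP=0+2+1+1=4, FN=2+0+0+0=2 → 22/28 = 0.7857
  VERB: TP=8, FP=2+4+1+0=7, FN=3+2+2+1=8 → 16/31 = 0.5161
Macro-F1 score = mean = (0.5806 + 0.5385 + 0.6000 + 0.7857 + 0.5161) / 5 = 0.604

0.604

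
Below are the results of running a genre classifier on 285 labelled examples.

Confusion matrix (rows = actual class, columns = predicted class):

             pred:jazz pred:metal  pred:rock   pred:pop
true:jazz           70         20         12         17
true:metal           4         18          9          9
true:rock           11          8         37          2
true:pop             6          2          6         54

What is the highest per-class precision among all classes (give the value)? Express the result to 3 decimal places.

Per-class precision (TP/(TP+FP)):
  jazz: TP=70, FP=4+11+6=21 → 70/91 = 0.7692
  metal: TP=18, FP=20+8+2=30 → 18/48 = 0.3750
  rock: TP=37, FP=12+9+6=27 → 37/64 = 0.5781
  pop: TP=54, FP=17+9+2=28 → 54/82 = 0.6585
Highest is class 'jazz' with precision = 0.769.

0.769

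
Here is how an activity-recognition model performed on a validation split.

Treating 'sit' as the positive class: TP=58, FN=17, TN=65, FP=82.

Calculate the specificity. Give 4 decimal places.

0.4422

Specificity = TN/(TN+FP) = 65/(65+82) = 0.4422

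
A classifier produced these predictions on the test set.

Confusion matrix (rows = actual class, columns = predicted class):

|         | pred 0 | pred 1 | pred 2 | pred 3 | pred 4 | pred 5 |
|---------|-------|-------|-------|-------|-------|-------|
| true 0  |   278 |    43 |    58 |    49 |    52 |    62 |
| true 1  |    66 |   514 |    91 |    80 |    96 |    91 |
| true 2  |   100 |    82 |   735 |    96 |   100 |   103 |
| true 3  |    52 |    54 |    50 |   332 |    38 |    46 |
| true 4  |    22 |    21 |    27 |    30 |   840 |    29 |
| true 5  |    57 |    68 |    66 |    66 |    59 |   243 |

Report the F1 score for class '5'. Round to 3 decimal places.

0.429

F1 score = 2·TP/(2·TP+FP+FN).
5: TP=243, FP=62+91+103+46+29=331, FN=57+68+66+66+59=316 → 486/1133 = 0.4289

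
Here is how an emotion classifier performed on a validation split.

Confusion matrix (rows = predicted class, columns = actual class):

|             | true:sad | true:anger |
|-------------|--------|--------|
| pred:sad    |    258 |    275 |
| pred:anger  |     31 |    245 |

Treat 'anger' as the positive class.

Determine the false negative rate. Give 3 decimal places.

0.529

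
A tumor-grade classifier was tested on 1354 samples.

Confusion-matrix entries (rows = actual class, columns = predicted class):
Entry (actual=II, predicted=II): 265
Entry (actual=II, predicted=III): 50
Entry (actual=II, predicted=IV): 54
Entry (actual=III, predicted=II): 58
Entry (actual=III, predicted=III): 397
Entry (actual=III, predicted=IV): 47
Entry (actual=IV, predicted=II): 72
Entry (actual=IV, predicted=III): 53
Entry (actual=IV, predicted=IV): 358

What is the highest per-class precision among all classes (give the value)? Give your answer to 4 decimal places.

0.7940

Per-class precision (TP/(TP+FP)):
  II: TP=265, FP=58+72=130 → 265/395 = 0.67089
  III: TP=397, FP=50+53=103 → 397/500 = 0.79400
  IV: TP=358, FP=54+47=101 → 358/459 = 0.77996
Highest is class 'III' with precision = 0.7940.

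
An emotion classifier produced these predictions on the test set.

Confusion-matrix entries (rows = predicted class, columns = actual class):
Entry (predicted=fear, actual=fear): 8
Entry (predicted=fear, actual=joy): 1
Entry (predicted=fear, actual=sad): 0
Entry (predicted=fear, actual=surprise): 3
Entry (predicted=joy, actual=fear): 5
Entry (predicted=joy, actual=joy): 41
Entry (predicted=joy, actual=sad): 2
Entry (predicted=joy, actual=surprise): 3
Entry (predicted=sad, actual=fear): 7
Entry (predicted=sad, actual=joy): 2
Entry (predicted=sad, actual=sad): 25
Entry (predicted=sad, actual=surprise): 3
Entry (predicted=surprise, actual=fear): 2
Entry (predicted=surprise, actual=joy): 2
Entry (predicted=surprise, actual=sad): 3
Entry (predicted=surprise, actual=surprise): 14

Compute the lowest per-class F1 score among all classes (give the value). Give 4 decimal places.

0.4706

Per-class F1 score (2·TP/(2·TP+FP+FN)):
  fear: TP=8, FP=1+0+3=4, FN=5+7+2=14 → 16/34 = 0.47059
  joy: TP=41, FP=5+2+3=10, FN=1+2+2=5 → 82/97 = 0.84536
  sad: TP=25, FP=7+2+3=12, FN=0+2+3=5 → 50/67 = 0.74627
  surprise: TP=14, FP=2+2+3=7, FN=3+3+3=9 → 28/44 = 0.63636
Lowest is class 'fear' with F1 score = 0.4706.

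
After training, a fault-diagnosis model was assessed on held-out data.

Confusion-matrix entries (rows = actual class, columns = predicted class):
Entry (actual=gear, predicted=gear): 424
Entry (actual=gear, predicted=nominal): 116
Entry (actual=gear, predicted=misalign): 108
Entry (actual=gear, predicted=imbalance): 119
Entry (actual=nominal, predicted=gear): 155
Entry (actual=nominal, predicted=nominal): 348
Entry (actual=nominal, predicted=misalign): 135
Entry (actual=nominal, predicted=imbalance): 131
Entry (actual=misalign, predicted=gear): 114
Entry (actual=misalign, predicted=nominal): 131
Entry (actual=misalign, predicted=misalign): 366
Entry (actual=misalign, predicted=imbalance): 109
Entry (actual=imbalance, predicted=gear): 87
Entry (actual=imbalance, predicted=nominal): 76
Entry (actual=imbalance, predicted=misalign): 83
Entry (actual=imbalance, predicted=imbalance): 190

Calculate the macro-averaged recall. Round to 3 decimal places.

Per-class recall (TP/(TP+FN)):
  gear: TP=424, FN=116+108+119=343 → 424/767 = 0.5528
  nominal: TP=348, FN=155+135+131=421 → 348/769 = 0.4525
  misalign: TP=366, FN=114+131+109=354 → 366/720 = 0.5083
  imbalance: TP=190, FN=87+76+83=246 → 190/436 = 0.4358
Macro-recall = mean = (0.5528 + 0.4525 + 0.5083 + 0.4358) / 4 = 0.487

0.487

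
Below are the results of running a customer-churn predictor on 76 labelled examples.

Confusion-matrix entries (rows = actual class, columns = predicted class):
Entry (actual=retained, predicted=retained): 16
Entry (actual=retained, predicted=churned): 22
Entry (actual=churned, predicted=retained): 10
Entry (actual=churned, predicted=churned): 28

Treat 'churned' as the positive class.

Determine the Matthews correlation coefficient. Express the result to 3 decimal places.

0.166

MCC = (TP·TN − FP·FN) / √((TP+FP)(TP+FN)(TN+FP)(TN+FN))
Numerator = 28·16 − 22·10 = 228
Denominator = √(50·38·38·26) = √1877200 = 1370.1095
MCC = 228 / 1370.1095 = 0.166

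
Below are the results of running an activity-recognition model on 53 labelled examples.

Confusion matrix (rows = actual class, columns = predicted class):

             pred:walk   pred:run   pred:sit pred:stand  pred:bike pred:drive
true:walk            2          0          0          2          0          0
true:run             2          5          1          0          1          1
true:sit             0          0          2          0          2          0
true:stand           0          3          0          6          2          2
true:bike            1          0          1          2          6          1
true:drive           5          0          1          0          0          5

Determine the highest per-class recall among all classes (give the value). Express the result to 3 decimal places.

0.545

Per-class recall (TP/(TP+FN)):
  walk: TP=2, FN=0+0+2+0+0=2 → 2/4 = 0.5000
  run: TP=5, FN=2+1+0+1+1=5 → 5/10 = 0.5000
  sit: TP=2, FN=0+0+0+2+0=2 → 2/4 = 0.5000
  stand: TP=6, FN=0+3+0+2+2=7 → 6/13 = 0.4615
  bike: TP=6, FN=1+0+1+2+1=5 → 6/11 = 0.5455
  drive: TP=5, FN=5+0+1+0+0=6 → 5/11 = 0.4545
Highest is class 'bike' with recall = 0.545.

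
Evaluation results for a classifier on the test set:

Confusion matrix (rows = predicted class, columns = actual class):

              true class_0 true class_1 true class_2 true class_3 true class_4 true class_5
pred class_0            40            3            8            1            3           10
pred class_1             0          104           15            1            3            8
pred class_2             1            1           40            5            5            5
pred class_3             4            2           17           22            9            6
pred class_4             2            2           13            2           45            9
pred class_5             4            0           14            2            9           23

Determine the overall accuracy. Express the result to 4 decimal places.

Accuracy = trace / total = (40+104+40+22+45+23=274) / 438 = 274/438 = 0.6256

0.6256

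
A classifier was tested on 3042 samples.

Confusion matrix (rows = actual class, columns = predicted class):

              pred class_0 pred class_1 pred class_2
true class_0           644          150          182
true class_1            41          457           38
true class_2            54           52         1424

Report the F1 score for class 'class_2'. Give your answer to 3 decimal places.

0.897

Treat 'class_2' as positive and all other classes as negative.
F1 score = 2·TP/(2·TP+FP+FN).
class_2: TP=1424, FP=182+38=220, FN=54+52=106 → 2848/3174 = 0.8973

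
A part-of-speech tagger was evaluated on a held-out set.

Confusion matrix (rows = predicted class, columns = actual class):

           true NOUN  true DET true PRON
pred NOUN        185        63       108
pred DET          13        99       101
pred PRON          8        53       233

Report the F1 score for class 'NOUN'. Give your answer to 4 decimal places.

0.6584

One-vs-rest for 'NOUN': TP = diagonal; FP = other classes predicted 'NOUN'; FN = 'NOUN' predicted as other.
F1 score = 2·TP/(2·TP+FP+FN).
NOUN: TP=185, FP=63+108=171, FN=13+8=21 → 370/562 = 0.65836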